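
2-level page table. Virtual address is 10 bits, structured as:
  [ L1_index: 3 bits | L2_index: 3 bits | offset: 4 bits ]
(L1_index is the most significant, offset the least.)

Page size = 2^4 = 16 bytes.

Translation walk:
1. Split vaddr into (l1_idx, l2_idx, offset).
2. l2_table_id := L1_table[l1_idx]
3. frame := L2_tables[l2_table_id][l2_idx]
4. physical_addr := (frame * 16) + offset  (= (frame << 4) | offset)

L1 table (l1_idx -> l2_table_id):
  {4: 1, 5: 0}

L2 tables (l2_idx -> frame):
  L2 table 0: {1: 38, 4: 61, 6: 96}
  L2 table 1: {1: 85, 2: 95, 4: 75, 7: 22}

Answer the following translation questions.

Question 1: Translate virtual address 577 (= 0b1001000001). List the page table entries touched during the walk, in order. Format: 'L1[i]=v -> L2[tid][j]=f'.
Answer: L1[4]=1 -> L2[1][4]=75

Derivation:
vaddr = 577 = 0b1001000001
Split: l1_idx=4, l2_idx=4, offset=1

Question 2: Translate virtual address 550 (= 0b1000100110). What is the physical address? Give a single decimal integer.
Answer: 1526

Derivation:
vaddr = 550 = 0b1000100110
Split: l1_idx=4, l2_idx=2, offset=6
L1[4] = 1
L2[1][2] = 95
paddr = 95 * 16 + 6 = 1526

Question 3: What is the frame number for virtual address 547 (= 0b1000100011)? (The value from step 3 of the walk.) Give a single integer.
vaddr = 547: l1_idx=4, l2_idx=2
L1[4] = 1; L2[1][2] = 95

Answer: 95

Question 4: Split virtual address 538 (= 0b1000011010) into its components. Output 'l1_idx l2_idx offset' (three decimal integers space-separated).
Answer: 4 1 10

Derivation:
vaddr = 538 = 0b1000011010
  top 3 bits -> l1_idx = 4
  next 3 bits -> l2_idx = 1
  bottom 4 bits -> offset = 10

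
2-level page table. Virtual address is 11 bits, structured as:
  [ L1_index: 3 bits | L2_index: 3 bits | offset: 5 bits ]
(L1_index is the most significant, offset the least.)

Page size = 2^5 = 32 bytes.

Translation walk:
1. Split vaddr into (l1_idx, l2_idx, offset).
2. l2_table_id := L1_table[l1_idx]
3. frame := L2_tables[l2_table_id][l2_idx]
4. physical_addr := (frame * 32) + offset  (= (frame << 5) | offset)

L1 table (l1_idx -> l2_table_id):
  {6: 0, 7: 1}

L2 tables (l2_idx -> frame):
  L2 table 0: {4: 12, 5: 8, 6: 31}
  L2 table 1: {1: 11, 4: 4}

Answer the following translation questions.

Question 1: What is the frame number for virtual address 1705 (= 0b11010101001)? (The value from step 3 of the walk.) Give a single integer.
vaddr = 1705: l1_idx=6, l2_idx=5
L1[6] = 0; L2[0][5] = 8

Answer: 8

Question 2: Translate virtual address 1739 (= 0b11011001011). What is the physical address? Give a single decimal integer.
Answer: 1003

Derivation:
vaddr = 1739 = 0b11011001011
Split: l1_idx=6, l2_idx=6, offset=11
L1[6] = 0
L2[0][6] = 31
paddr = 31 * 32 + 11 = 1003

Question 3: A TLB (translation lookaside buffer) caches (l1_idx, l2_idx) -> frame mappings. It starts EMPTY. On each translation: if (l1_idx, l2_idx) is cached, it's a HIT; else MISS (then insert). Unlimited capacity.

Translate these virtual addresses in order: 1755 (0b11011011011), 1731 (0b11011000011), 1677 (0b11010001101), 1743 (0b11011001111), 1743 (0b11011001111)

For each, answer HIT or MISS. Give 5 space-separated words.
Answer: MISS HIT MISS HIT HIT

Derivation:
vaddr=1755: (6,6) not in TLB -> MISS, insert
vaddr=1731: (6,6) in TLB -> HIT
vaddr=1677: (6,4) not in TLB -> MISS, insert
vaddr=1743: (6,6) in TLB -> HIT
vaddr=1743: (6,6) in TLB -> HIT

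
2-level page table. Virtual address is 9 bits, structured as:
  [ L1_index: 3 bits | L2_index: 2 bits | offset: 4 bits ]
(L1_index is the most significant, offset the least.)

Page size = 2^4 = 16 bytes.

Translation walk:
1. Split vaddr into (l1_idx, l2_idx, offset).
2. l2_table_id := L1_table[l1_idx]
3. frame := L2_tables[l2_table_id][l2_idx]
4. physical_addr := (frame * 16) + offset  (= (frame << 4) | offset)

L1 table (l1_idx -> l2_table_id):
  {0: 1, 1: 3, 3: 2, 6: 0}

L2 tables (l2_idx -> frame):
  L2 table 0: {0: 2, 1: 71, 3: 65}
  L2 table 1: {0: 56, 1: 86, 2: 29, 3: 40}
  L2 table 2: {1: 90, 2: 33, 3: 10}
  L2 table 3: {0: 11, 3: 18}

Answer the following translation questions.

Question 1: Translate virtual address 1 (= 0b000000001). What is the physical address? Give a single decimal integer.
vaddr = 1 = 0b000000001
Split: l1_idx=0, l2_idx=0, offset=1
L1[0] = 1
L2[1][0] = 56
paddr = 56 * 16 + 1 = 897

Answer: 897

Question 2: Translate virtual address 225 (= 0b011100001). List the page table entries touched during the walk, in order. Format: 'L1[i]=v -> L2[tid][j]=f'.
Answer: L1[3]=2 -> L2[2][2]=33

Derivation:
vaddr = 225 = 0b011100001
Split: l1_idx=3, l2_idx=2, offset=1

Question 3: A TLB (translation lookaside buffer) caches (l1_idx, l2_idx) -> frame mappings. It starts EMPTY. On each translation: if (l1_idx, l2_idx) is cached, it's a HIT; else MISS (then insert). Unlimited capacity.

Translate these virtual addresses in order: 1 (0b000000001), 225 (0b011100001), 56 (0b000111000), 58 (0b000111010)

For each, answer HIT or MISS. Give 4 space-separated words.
vaddr=1: (0,0) not in TLB -> MISS, insert
vaddr=225: (3,2) not in TLB -> MISS, insert
vaddr=56: (0,3) not in TLB -> MISS, insert
vaddr=58: (0,3) in TLB -> HIT

Answer: MISS MISS MISS HIT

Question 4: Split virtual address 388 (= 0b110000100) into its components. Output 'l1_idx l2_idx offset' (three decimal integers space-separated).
vaddr = 388 = 0b110000100
  top 3 bits -> l1_idx = 6
  next 2 bits -> l2_idx = 0
  bottom 4 bits -> offset = 4

Answer: 6 0 4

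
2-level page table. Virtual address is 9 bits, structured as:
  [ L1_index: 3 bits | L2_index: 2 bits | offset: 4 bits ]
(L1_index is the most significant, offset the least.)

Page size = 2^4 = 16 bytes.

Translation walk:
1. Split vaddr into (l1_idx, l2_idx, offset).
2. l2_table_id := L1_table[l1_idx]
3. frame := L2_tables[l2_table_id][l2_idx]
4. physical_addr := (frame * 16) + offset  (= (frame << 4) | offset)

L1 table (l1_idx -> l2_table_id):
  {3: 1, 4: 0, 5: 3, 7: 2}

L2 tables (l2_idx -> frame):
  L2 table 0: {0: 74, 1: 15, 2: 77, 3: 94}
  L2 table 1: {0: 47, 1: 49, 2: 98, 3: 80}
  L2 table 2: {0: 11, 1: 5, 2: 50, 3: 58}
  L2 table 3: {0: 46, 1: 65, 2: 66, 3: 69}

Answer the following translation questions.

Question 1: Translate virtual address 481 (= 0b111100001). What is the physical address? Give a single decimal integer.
Answer: 801

Derivation:
vaddr = 481 = 0b111100001
Split: l1_idx=7, l2_idx=2, offset=1
L1[7] = 2
L2[2][2] = 50
paddr = 50 * 16 + 1 = 801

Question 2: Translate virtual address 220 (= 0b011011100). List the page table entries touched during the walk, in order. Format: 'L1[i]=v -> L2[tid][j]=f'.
vaddr = 220 = 0b011011100
Split: l1_idx=3, l2_idx=1, offset=12

Answer: L1[3]=1 -> L2[1][1]=49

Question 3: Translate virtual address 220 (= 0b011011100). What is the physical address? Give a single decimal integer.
Answer: 796

Derivation:
vaddr = 220 = 0b011011100
Split: l1_idx=3, l2_idx=1, offset=12
L1[3] = 1
L2[1][1] = 49
paddr = 49 * 16 + 12 = 796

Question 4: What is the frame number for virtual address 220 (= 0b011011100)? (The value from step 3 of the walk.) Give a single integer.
vaddr = 220: l1_idx=3, l2_idx=1
L1[3] = 1; L2[1][1] = 49

Answer: 49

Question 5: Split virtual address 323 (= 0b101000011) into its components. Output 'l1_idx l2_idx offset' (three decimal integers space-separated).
Answer: 5 0 3

Derivation:
vaddr = 323 = 0b101000011
  top 3 bits -> l1_idx = 5
  next 2 bits -> l2_idx = 0
  bottom 4 bits -> offset = 3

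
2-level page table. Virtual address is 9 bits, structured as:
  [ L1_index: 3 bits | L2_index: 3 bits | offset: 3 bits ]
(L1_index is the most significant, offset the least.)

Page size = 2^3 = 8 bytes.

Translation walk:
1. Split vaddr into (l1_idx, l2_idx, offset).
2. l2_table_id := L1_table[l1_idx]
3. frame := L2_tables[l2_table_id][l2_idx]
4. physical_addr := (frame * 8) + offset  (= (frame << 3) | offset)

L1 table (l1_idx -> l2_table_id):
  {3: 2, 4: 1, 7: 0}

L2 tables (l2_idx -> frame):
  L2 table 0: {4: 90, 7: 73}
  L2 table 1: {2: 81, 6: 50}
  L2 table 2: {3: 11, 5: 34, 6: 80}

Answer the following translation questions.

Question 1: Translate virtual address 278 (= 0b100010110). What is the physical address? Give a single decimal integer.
vaddr = 278 = 0b100010110
Split: l1_idx=4, l2_idx=2, offset=6
L1[4] = 1
L2[1][2] = 81
paddr = 81 * 8 + 6 = 654

Answer: 654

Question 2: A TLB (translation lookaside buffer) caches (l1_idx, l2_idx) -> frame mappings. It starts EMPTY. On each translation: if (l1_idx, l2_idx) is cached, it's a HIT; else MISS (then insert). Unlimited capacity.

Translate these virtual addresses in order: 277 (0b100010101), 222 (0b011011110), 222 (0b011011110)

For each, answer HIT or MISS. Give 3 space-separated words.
vaddr=277: (4,2) not in TLB -> MISS, insert
vaddr=222: (3,3) not in TLB -> MISS, insert
vaddr=222: (3,3) in TLB -> HIT

Answer: MISS MISS HIT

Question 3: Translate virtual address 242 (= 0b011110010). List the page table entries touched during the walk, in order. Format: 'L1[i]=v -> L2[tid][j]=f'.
Answer: L1[3]=2 -> L2[2][6]=80

Derivation:
vaddr = 242 = 0b011110010
Split: l1_idx=3, l2_idx=6, offset=2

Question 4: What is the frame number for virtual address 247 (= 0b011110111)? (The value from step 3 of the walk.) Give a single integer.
Answer: 80

Derivation:
vaddr = 247: l1_idx=3, l2_idx=6
L1[3] = 2; L2[2][6] = 80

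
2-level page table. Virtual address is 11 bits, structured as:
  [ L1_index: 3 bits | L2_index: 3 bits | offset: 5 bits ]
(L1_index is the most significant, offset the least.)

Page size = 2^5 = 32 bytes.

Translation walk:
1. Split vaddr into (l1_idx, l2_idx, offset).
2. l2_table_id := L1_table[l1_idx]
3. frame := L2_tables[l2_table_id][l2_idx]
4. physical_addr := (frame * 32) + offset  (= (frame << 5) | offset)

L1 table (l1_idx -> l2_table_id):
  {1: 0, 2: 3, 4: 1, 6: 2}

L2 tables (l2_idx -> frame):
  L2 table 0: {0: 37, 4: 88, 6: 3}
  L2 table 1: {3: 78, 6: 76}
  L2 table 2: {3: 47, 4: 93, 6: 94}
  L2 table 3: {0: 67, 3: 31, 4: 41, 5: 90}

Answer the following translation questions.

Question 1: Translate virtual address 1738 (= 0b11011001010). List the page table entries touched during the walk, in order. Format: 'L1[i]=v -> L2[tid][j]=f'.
vaddr = 1738 = 0b11011001010
Split: l1_idx=6, l2_idx=6, offset=10

Answer: L1[6]=2 -> L2[2][6]=94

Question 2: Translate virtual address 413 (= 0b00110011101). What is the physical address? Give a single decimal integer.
vaddr = 413 = 0b00110011101
Split: l1_idx=1, l2_idx=4, offset=29
L1[1] = 0
L2[0][4] = 88
paddr = 88 * 32 + 29 = 2845

Answer: 2845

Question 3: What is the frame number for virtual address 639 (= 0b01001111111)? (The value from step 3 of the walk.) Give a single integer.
vaddr = 639: l1_idx=2, l2_idx=3
L1[2] = 3; L2[3][3] = 31

Answer: 31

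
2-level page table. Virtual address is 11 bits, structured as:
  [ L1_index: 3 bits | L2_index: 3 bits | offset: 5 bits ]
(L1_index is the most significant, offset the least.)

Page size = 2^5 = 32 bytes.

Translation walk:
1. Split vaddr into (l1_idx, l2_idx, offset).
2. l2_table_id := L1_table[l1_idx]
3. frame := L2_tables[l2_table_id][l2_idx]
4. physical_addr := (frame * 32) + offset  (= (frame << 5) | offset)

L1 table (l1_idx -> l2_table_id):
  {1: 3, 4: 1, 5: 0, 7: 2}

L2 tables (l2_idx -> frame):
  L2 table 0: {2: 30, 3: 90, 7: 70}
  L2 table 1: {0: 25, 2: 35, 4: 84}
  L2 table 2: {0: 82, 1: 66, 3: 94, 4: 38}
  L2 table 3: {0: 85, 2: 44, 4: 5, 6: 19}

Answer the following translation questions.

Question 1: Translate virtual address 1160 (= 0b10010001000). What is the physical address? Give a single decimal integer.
Answer: 2696

Derivation:
vaddr = 1160 = 0b10010001000
Split: l1_idx=4, l2_idx=4, offset=8
L1[4] = 1
L2[1][4] = 84
paddr = 84 * 32 + 8 = 2696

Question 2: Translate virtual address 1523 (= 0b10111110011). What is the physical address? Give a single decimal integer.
vaddr = 1523 = 0b10111110011
Split: l1_idx=5, l2_idx=7, offset=19
L1[5] = 0
L2[0][7] = 70
paddr = 70 * 32 + 19 = 2259

Answer: 2259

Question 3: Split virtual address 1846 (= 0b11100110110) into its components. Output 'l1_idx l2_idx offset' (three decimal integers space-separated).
Answer: 7 1 22

Derivation:
vaddr = 1846 = 0b11100110110
  top 3 bits -> l1_idx = 7
  next 3 bits -> l2_idx = 1
  bottom 5 bits -> offset = 22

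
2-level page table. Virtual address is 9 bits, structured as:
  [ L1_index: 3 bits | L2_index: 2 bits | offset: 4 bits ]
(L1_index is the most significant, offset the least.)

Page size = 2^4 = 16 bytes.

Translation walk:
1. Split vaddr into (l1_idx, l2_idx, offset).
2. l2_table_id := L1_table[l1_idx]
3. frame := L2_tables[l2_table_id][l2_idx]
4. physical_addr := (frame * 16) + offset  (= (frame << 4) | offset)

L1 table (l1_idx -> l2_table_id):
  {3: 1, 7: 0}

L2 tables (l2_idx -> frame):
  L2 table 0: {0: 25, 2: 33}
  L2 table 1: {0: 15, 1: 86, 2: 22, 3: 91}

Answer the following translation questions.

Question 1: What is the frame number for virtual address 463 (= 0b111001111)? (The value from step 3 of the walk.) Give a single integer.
vaddr = 463: l1_idx=7, l2_idx=0
L1[7] = 0; L2[0][0] = 25

Answer: 25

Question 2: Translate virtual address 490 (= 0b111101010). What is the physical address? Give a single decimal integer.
Answer: 538

Derivation:
vaddr = 490 = 0b111101010
Split: l1_idx=7, l2_idx=2, offset=10
L1[7] = 0
L2[0][2] = 33
paddr = 33 * 16 + 10 = 538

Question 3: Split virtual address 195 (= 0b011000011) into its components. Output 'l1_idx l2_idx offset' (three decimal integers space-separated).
vaddr = 195 = 0b011000011
  top 3 bits -> l1_idx = 3
  next 2 bits -> l2_idx = 0
  bottom 4 bits -> offset = 3

Answer: 3 0 3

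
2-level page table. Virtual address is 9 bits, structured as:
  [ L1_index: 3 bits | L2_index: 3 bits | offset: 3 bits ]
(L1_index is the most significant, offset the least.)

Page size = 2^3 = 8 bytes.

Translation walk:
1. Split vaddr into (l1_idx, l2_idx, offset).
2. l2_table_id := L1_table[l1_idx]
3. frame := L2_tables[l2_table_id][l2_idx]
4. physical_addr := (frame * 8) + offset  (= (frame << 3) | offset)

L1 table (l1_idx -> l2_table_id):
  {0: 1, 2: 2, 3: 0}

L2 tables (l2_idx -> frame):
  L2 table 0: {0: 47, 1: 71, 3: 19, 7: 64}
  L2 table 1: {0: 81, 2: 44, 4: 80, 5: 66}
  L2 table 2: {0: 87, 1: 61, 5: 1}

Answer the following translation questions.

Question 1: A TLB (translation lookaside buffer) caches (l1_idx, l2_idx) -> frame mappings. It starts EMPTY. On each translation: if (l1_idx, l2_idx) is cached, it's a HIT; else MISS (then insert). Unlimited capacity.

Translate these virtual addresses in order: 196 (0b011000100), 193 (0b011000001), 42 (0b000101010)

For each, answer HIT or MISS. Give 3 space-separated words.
Answer: MISS HIT MISS

Derivation:
vaddr=196: (3,0) not in TLB -> MISS, insert
vaddr=193: (3,0) in TLB -> HIT
vaddr=42: (0,5) not in TLB -> MISS, insert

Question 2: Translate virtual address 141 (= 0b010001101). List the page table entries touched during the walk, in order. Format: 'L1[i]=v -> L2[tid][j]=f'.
vaddr = 141 = 0b010001101
Split: l1_idx=2, l2_idx=1, offset=5

Answer: L1[2]=2 -> L2[2][1]=61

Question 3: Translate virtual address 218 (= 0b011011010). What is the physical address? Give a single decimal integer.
Answer: 154

Derivation:
vaddr = 218 = 0b011011010
Split: l1_idx=3, l2_idx=3, offset=2
L1[3] = 0
L2[0][3] = 19
paddr = 19 * 8 + 2 = 154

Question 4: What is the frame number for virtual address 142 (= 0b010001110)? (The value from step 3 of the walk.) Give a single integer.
Answer: 61

Derivation:
vaddr = 142: l1_idx=2, l2_idx=1
L1[2] = 2; L2[2][1] = 61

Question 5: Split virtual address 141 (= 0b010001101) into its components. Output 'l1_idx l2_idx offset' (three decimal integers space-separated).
vaddr = 141 = 0b010001101
  top 3 bits -> l1_idx = 2
  next 3 bits -> l2_idx = 1
  bottom 3 bits -> offset = 5

Answer: 2 1 5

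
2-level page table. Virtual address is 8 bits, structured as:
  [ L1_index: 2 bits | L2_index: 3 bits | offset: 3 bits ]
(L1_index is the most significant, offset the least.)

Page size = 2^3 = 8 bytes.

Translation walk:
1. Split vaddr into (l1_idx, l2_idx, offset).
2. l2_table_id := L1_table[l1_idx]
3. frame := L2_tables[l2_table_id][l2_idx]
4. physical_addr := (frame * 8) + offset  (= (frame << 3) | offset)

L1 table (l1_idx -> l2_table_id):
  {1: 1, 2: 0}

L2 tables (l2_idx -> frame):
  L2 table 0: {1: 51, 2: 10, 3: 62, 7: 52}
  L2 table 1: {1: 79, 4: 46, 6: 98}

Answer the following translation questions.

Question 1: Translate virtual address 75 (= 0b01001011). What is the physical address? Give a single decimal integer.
Answer: 635

Derivation:
vaddr = 75 = 0b01001011
Split: l1_idx=1, l2_idx=1, offset=3
L1[1] = 1
L2[1][1] = 79
paddr = 79 * 8 + 3 = 635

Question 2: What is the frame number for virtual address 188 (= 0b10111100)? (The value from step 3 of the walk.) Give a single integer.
Answer: 52

Derivation:
vaddr = 188: l1_idx=2, l2_idx=7
L1[2] = 0; L2[0][7] = 52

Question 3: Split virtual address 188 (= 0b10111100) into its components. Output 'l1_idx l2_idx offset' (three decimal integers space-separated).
Answer: 2 7 4

Derivation:
vaddr = 188 = 0b10111100
  top 2 bits -> l1_idx = 2
  next 3 bits -> l2_idx = 7
  bottom 3 bits -> offset = 4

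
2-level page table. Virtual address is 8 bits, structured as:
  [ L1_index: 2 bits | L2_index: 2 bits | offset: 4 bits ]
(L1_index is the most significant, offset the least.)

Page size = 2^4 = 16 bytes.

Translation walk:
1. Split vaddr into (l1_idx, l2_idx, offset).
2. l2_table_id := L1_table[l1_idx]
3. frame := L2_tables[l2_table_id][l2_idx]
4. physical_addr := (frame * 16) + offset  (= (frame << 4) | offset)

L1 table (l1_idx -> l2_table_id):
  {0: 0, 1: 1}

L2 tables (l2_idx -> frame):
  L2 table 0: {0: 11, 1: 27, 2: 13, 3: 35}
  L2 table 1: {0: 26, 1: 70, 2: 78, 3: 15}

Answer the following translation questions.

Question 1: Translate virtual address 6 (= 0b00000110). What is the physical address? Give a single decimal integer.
Answer: 182

Derivation:
vaddr = 6 = 0b00000110
Split: l1_idx=0, l2_idx=0, offset=6
L1[0] = 0
L2[0][0] = 11
paddr = 11 * 16 + 6 = 182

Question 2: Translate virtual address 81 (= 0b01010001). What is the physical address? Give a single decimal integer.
Answer: 1121

Derivation:
vaddr = 81 = 0b01010001
Split: l1_idx=1, l2_idx=1, offset=1
L1[1] = 1
L2[1][1] = 70
paddr = 70 * 16 + 1 = 1121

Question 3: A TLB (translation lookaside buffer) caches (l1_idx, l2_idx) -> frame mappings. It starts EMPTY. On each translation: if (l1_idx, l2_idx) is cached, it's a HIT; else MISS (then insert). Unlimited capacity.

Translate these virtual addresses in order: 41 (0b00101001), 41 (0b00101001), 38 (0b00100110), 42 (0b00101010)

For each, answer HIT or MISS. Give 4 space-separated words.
vaddr=41: (0,2) not in TLB -> MISS, insert
vaddr=41: (0,2) in TLB -> HIT
vaddr=38: (0,2) in TLB -> HIT
vaddr=42: (0,2) in TLB -> HIT

Answer: MISS HIT HIT HIT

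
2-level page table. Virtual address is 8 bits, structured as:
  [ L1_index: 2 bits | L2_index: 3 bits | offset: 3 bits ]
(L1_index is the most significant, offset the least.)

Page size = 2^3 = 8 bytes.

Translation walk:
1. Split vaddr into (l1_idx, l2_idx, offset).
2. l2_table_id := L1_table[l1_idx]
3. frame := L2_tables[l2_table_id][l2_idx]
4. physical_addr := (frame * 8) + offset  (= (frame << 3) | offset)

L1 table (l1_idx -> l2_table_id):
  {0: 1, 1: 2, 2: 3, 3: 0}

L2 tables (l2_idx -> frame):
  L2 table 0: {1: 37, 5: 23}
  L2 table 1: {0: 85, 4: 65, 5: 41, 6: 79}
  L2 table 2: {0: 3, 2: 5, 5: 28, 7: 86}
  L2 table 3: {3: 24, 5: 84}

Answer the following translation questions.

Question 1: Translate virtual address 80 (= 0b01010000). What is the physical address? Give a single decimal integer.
Answer: 40

Derivation:
vaddr = 80 = 0b01010000
Split: l1_idx=1, l2_idx=2, offset=0
L1[1] = 2
L2[2][2] = 5
paddr = 5 * 8 + 0 = 40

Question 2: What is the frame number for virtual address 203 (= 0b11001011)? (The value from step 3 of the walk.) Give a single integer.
Answer: 37

Derivation:
vaddr = 203: l1_idx=3, l2_idx=1
L1[3] = 0; L2[0][1] = 37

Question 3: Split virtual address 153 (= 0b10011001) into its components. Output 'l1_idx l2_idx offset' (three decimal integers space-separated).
vaddr = 153 = 0b10011001
  top 2 bits -> l1_idx = 2
  next 3 bits -> l2_idx = 3
  bottom 3 bits -> offset = 1

Answer: 2 3 1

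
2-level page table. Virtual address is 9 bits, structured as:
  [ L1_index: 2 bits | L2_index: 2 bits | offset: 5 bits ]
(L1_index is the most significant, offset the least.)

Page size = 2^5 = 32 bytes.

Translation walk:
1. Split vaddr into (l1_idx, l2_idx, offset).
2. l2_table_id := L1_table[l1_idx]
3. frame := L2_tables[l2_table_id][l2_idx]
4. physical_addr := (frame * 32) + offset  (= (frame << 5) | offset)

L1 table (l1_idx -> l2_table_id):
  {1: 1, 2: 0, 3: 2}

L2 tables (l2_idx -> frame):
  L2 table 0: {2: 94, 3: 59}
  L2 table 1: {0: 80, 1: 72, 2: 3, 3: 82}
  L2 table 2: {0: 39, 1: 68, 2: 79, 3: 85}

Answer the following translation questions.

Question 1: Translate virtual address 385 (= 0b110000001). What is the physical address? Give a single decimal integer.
Answer: 1249

Derivation:
vaddr = 385 = 0b110000001
Split: l1_idx=3, l2_idx=0, offset=1
L1[3] = 2
L2[2][0] = 39
paddr = 39 * 32 + 1 = 1249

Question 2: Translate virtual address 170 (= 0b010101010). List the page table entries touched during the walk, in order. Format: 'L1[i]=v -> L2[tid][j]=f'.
Answer: L1[1]=1 -> L2[1][1]=72

Derivation:
vaddr = 170 = 0b010101010
Split: l1_idx=1, l2_idx=1, offset=10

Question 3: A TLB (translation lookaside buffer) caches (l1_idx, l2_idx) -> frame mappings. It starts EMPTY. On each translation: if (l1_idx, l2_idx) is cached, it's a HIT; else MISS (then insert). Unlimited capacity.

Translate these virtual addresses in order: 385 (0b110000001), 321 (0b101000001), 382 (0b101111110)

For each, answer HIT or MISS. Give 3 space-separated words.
Answer: MISS MISS MISS

Derivation:
vaddr=385: (3,0) not in TLB -> MISS, insert
vaddr=321: (2,2) not in TLB -> MISS, insert
vaddr=382: (2,3) not in TLB -> MISS, insert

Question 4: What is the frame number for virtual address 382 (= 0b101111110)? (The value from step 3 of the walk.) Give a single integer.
Answer: 59

Derivation:
vaddr = 382: l1_idx=2, l2_idx=3
L1[2] = 0; L2[0][3] = 59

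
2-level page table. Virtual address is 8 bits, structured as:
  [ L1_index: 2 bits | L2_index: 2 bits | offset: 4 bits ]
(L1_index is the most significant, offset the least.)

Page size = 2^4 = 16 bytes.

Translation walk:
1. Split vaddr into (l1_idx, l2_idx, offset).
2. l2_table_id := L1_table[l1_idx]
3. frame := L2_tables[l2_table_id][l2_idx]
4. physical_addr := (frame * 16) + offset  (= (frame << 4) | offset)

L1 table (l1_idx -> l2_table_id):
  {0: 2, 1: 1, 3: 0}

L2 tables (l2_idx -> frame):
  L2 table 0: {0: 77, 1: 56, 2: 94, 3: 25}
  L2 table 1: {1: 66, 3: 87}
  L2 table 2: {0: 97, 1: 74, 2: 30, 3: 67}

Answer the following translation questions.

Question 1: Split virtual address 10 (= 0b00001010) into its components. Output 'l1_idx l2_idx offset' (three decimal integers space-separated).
vaddr = 10 = 0b00001010
  top 2 bits -> l1_idx = 0
  next 2 bits -> l2_idx = 0
  bottom 4 bits -> offset = 10

Answer: 0 0 10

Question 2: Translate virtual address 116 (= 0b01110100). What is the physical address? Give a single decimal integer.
Answer: 1396

Derivation:
vaddr = 116 = 0b01110100
Split: l1_idx=1, l2_idx=3, offset=4
L1[1] = 1
L2[1][3] = 87
paddr = 87 * 16 + 4 = 1396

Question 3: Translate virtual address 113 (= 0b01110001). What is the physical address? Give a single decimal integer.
Answer: 1393

Derivation:
vaddr = 113 = 0b01110001
Split: l1_idx=1, l2_idx=3, offset=1
L1[1] = 1
L2[1][3] = 87
paddr = 87 * 16 + 1 = 1393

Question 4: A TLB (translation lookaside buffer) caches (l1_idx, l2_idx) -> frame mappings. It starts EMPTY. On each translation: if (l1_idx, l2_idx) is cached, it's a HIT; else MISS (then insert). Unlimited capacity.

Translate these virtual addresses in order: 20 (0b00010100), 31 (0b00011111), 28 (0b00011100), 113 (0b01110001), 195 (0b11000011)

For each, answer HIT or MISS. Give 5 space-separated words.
vaddr=20: (0,1) not in TLB -> MISS, insert
vaddr=31: (0,1) in TLB -> HIT
vaddr=28: (0,1) in TLB -> HIT
vaddr=113: (1,3) not in TLB -> MISS, insert
vaddr=195: (3,0) not in TLB -> MISS, insert

Answer: MISS HIT HIT MISS MISS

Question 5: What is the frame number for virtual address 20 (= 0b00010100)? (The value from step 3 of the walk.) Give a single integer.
vaddr = 20: l1_idx=0, l2_idx=1
L1[0] = 2; L2[2][1] = 74

Answer: 74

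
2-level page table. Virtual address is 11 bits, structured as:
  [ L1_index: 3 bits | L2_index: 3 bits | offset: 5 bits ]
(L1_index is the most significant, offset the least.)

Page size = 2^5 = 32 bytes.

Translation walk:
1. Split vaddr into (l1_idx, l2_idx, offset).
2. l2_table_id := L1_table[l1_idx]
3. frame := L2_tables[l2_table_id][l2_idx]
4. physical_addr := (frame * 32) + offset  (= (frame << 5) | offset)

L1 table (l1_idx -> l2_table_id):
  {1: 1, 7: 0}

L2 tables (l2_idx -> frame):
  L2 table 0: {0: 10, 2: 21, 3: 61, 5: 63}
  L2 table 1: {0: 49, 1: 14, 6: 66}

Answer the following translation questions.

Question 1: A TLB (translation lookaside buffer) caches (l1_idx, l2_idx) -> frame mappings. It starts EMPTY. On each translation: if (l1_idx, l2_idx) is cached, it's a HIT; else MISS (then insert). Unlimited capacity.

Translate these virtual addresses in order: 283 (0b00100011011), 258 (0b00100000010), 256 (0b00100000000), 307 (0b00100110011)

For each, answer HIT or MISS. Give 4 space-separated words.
Answer: MISS HIT HIT MISS

Derivation:
vaddr=283: (1,0) not in TLB -> MISS, insert
vaddr=258: (1,0) in TLB -> HIT
vaddr=256: (1,0) in TLB -> HIT
vaddr=307: (1,1) not in TLB -> MISS, insert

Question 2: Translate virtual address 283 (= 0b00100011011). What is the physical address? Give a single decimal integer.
vaddr = 283 = 0b00100011011
Split: l1_idx=1, l2_idx=0, offset=27
L1[1] = 1
L2[1][0] = 49
paddr = 49 * 32 + 27 = 1595

Answer: 1595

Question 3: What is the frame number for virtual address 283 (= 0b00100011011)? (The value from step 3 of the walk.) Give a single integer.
Answer: 49

Derivation:
vaddr = 283: l1_idx=1, l2_idx=0
L1[1] = 1; L2[1][0] = 49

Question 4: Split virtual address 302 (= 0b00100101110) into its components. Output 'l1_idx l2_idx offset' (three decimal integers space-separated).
vaddr = 302 = 0b00100101110
  top 3 bits -> l1_idx = 1
  next 3 bits -> l2_idx = 1
  bottom 5 bits -> offset = 14

Answer: 1 1 14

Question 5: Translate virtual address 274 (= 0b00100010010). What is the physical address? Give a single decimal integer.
Answer: 1586

Derivation:
vaddr = 274 = 0b00100010010
Split: l1_idx=1, l2_idx=0, offset=18
L1[1] = 1
L2[1][0] = 49
paddr = 49 * 32 + 18 = 1586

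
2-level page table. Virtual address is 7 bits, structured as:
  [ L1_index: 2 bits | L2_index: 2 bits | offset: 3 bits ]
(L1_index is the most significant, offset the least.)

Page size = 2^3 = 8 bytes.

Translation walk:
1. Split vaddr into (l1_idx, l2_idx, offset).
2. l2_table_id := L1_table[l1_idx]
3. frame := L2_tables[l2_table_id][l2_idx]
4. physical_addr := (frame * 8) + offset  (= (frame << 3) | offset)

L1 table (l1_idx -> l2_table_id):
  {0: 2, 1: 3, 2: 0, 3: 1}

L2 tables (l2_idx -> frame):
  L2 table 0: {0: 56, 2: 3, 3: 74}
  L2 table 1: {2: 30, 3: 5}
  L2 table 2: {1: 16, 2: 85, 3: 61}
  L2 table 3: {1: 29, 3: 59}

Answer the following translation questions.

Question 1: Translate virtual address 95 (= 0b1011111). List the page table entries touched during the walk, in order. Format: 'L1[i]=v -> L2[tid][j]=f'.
vaddr = 95 = 0b1011111
Split: l1_idx=2, l2_idx=3, offset=7

Answer: L1[2]=0 -> L2[0][3]=74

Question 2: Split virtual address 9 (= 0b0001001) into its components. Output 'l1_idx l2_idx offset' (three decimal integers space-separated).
vaddr = 9 = 0b0001001
  top 2 bits -> l1_idx = 0
  next 2 bits -> l2_idx = 1
  bottom 3 bits -> offset = 1

Answer: 0 1 1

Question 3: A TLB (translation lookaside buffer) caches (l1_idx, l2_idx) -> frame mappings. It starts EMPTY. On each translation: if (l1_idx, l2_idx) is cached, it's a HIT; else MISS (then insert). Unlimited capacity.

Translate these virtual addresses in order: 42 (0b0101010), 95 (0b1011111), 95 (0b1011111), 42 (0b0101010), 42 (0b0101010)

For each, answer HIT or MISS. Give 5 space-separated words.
Answer: MISS MISS HIT HIT HIT

Derivation:
vaddr=42: (1,1) not in TLB -> MISS, insert
vaddr=95: (2,3) not in TLB -> MISS, insert
vaddr=95: (2,3) in TLB -> HIT
vaddr=42: (1,1) in TLB -> HIT
vaddr=42: (1,1) in TLB -> HIT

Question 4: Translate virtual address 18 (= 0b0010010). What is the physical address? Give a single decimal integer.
Answer: 682

Derivation:
vaddr = 18 = 0b0010010
Split: l1_idx=0, l2_idx=2, offset=2
L1[0] = 2
L2[2][2] = 85
paddr = 85 * 8 + 2 = 682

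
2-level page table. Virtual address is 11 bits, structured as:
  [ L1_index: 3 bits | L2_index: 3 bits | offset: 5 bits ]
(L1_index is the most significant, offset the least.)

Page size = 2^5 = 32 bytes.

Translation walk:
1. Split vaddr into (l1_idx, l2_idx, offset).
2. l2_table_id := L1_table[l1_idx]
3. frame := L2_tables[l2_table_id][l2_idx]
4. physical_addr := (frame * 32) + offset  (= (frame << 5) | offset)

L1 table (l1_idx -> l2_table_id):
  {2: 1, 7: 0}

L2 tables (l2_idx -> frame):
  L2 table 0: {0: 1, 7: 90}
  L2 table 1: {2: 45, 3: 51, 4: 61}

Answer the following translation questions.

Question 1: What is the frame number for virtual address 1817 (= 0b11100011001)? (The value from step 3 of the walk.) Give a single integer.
vaddr = 1817: l1_idx=7, l2_idx=0
L1[7] = 0; L2[0][0] = 1

Answer: 1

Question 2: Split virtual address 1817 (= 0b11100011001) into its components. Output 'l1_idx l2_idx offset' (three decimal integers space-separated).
Answer: 7 0 25

Derivation:
vaddr = 1817 = 0b11100011001
  top 3 bits -> l1_idx = 7
  next 3 bits -> l2_idx = 0
  bottom 5 bits -> offset = 25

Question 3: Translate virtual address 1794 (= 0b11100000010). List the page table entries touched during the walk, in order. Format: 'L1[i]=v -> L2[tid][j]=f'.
Answer: L1[7]=0 -> L2[0][0]=1

Derivation:
vaddr = 1794 = 0b11100000010
Split: l1_idx=7, l2_idx=0, offset=2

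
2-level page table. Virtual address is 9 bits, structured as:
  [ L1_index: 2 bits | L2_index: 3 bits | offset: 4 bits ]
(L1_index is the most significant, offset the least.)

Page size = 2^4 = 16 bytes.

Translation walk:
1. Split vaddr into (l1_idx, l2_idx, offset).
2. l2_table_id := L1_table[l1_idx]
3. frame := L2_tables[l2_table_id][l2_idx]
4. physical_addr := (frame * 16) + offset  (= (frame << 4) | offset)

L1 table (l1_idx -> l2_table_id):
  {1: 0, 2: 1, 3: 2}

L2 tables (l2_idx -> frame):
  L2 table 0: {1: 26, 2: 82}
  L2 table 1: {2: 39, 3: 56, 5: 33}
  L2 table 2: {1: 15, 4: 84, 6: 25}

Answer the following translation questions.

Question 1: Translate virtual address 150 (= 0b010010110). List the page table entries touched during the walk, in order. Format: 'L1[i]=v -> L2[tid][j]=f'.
vaddr = 150 = 0b010010110
Split: l1_idx=1, l2_idx=1, offset=6

Answer: L1[1]=0 -> L2[0][1]=26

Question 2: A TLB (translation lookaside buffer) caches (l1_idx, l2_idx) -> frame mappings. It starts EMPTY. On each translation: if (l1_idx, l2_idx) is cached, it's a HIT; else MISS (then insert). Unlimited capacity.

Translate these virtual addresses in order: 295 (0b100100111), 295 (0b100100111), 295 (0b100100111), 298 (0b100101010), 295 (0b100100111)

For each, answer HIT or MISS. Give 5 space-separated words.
vaddr=295: (2,2) not in TLB -> MISS, insert
vaddr=295: (2,2) in TLB -> HIT
vaddr=295: (2,2) in TLB -> HIT
vaddr=298: (2,2) in TLB -> HIT
vaddr=295: (2,2) in TLB -> HIT

Answer: MISS HIT HIT HIT HIT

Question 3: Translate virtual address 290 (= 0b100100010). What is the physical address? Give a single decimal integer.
vaddr = 290 = 0b100100010
Split: l1_idx=2, l2_idx=2, offset=2
L1[2] = 1
L2[1][2] = 39
paddr = 39 * 16 + 2 = 626

Answer: 626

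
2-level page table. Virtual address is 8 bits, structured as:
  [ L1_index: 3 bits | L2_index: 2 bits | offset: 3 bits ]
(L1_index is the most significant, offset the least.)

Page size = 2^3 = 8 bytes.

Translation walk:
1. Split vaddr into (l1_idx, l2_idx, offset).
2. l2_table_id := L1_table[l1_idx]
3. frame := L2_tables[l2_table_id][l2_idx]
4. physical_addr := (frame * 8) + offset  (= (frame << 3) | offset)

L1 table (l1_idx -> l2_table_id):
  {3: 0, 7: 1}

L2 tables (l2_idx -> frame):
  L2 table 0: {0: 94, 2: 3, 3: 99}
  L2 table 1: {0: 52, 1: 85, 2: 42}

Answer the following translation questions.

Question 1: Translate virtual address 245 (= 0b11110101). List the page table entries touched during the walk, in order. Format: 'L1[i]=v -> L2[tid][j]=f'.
Answer: L1[7]=1 -> L2[1][2]=42

Derivation:
vaddr = 245 = 0b11110101
Split: l1_idx=7, l2_idx=2, offset=5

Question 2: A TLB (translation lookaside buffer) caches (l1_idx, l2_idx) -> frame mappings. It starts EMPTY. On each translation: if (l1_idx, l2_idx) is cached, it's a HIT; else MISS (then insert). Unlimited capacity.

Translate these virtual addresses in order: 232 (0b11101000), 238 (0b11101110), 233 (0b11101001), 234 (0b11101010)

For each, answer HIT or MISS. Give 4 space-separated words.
Answer: MISS HIT HIT HIT

Derivation:
vaddr=232: (7,1) not in TLB -> MISS, insert
vaddr=238: (7,1) in TLB -> HIT
vaddr=233: (7,1) in TLB -> HIT
vaddr=234: (7,1) in TLB -> HIT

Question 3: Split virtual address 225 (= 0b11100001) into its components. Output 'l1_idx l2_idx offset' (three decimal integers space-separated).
vaddr = 225 = 0b11100001
  top 3 bits -> l1_idx = 7
  next 2 bits -> l2_idx = 0
  bottom 3 bits -> offset = 1

Answer: 7 0 1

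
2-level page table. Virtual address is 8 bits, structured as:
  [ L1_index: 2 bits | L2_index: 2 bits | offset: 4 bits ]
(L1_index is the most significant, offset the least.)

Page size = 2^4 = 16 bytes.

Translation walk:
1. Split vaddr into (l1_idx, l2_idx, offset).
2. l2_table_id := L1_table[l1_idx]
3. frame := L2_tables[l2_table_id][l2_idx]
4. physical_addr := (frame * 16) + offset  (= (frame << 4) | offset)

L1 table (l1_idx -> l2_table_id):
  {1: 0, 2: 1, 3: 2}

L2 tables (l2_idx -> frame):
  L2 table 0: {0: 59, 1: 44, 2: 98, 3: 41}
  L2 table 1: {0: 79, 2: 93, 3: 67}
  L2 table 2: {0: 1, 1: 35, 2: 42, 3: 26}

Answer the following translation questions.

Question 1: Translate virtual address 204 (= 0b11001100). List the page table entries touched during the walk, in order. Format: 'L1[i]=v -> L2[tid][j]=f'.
vaddr = 204 = 0b11001100
Split: l1_idx=3, l2_idx=0, offset=12

Answer: L1[3]=2 -> L2[2][0]=1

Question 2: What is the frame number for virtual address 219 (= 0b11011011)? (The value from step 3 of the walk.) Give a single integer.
Answer: 35

Derivation:
vaddr = 219: l1_idx=3, l2_idx=1
L1[3] = 2; L2[2][1] = 35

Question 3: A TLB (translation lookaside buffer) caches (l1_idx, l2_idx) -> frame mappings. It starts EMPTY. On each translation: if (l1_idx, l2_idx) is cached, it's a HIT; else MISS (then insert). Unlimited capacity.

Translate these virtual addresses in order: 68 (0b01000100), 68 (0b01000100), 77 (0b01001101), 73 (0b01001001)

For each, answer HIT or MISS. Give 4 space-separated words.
vaddr=68: (1,0) not in TLB -> MISS, insert
vaddr=68: (1,0) in TLB -> HIT
vaddr=77: (1,0) in TLB -> HIT
vaddr=73: (1,0) in TLB -> HIT

Answer: MISS HIT HIT HIT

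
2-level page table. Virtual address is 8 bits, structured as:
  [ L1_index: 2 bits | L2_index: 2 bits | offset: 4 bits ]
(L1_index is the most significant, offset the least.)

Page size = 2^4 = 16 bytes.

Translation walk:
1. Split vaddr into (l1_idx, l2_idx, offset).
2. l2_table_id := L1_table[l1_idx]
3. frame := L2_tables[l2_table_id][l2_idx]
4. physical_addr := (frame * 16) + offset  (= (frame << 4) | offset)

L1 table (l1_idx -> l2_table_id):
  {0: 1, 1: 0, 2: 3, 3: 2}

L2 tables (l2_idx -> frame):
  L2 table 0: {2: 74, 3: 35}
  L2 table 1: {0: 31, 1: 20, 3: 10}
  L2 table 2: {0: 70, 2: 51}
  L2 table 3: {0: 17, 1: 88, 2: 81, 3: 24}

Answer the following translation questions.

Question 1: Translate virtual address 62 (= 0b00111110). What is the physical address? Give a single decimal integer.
vaddr = 62 = 0b00111110
Split: l1_idx=0, l2_idx=3, offset=14
L1[0] = 1
L2[1][3] = 10
paddr = 10 * 16 + 14 = 174

Answer: 174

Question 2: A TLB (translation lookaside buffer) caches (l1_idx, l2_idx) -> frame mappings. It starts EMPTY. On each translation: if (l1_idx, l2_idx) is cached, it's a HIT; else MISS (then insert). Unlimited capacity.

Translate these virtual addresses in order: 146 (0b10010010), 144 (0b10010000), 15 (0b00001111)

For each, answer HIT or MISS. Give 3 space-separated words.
vaddr=146: (2,1) not in TLB -> MISS, insert
vaddr=144: (2,1) in TLB -> HIT
vaddr=15: (0,0) not in TLB -> MISS, insert

Answer: MISS HIT MISS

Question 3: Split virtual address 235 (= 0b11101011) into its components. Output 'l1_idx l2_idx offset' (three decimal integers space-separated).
Answer: 3 2 11

Derivation:
vaddr = 235 = 0b11101011
  top 2 bits -> l1_idx = 3
  next 2 bits -> l2_idx = 2
  bottom 4 bits -> offset = 11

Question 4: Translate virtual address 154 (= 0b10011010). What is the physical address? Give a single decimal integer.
vaddr = 154 = 0b10011010
Split: l1_idx=2, l2_idx=1, offset=10
L1[2] = 3
L2[3][1] = 88
paddr = 88 * 16 + 10 = 1418

Answer: 1418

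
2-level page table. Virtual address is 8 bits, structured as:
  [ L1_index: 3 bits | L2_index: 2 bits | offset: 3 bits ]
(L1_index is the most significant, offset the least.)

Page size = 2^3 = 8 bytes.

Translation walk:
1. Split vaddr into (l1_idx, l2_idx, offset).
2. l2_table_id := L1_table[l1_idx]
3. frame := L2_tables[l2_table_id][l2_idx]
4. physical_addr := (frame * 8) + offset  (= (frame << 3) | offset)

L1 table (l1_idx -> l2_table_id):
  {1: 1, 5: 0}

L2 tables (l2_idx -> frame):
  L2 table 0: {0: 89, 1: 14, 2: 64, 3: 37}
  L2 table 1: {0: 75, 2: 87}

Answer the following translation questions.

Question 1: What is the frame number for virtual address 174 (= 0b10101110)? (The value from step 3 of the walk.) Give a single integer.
Answer: 14

Derivation:
vaddr = 174: l1_idx=5, l2_idx=1
L1[5] = 0; L2[0][1] = 14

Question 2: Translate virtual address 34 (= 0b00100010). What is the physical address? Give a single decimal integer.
Answer: 602

Derivation:
vaddr = 34 = 0b00100010
Split: l1_idx=1, l2_idx=0, offset=2
L1[1] = 1
L2[1][0] = 75
paddr = 75 * 8 + 2 = 602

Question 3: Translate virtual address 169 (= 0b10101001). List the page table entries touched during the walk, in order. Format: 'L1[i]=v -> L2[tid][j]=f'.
Answer: L1[5]=0 -> L2[0][1]=14

Derivation:
vaddr = 169 = 0b10101001
Split: l1_idx=5, l2_idx=1, offset=1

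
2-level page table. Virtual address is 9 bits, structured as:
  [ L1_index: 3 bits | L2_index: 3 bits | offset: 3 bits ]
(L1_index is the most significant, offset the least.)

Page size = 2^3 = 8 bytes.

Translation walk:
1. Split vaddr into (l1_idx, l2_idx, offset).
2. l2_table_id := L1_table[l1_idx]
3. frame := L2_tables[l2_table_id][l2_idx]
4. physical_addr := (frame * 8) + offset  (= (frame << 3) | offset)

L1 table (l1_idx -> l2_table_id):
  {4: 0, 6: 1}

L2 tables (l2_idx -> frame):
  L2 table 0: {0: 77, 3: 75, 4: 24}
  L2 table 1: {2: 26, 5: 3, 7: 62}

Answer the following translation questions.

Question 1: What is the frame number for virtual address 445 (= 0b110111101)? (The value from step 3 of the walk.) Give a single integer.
Answer: 62

Derivation:
vaddr = 445: l1_idx=6, l2_idx=7
L1[6] = 1; L2[1][7] = 62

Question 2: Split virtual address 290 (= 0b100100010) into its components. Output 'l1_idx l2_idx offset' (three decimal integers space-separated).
vaddr = 290 = 0b100100010
  top 3 bits -> l1_idx = 4
  next 3 bits -> l2_idx = 4
  bottom 3 bits -> offset = 2

Answer: 4 4 2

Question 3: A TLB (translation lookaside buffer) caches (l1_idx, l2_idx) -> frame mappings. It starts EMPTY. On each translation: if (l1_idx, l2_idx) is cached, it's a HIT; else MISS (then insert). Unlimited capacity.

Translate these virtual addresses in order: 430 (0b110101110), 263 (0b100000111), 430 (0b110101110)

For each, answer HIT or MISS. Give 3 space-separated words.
vaddr=430: (6,5) not in TLB -> MISS, insert
vaddr=263: (4,0) not in TLB -> MISS, insert
vaddr=430: (6,5) in TLB -> HIT

Answer: MISS MISS HIT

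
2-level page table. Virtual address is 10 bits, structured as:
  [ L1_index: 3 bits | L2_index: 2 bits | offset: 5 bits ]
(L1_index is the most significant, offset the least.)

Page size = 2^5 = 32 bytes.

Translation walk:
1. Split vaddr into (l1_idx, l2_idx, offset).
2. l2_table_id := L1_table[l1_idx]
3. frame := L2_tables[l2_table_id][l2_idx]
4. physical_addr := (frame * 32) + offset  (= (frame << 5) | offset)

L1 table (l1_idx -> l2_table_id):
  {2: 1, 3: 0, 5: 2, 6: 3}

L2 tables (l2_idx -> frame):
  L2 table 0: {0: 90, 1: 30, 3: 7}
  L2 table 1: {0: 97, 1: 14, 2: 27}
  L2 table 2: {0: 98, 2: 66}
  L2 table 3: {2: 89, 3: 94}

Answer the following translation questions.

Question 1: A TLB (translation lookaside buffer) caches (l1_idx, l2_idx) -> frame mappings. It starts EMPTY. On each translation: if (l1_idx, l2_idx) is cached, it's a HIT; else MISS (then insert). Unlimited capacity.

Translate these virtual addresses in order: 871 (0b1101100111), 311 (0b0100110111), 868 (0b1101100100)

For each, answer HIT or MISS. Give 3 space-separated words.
Answer: MISS MISS HIT

Derivation:
vaddr=871: (6,3) not in TLB -> MISS, insert
vaddr=311: (2,1) not in TLB -> MISS, insert
vaddr=868: (6,3) in TLB -> HIT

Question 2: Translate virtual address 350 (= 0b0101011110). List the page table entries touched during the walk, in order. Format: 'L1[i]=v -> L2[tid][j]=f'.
Answer: L1[2]=1 -> L2[1][2]=27

Derivation:
vaddr = 350 = 0b0101011110
Split: l1_idx=2, l2_idx=2, offset=30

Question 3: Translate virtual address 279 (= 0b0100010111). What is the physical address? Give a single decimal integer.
vaddr = 279 = 0b0100010111
Split: l1_idx=2, l2_idx=0, offset=23
L1[2] = 1
L2[1][0] = 97
paddr = 97 * 32 + 23 = 3127

Answer: 3127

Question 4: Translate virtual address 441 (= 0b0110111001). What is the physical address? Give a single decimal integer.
Answer: 985

Derivation:
vaddr = 441 = 0b0110111001
Split: l1_idx=3, l2_idx=1, offset=25
L1[3] = 0
L2[0][1] = 30
paddr = 30 * 32 + 25 = 985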